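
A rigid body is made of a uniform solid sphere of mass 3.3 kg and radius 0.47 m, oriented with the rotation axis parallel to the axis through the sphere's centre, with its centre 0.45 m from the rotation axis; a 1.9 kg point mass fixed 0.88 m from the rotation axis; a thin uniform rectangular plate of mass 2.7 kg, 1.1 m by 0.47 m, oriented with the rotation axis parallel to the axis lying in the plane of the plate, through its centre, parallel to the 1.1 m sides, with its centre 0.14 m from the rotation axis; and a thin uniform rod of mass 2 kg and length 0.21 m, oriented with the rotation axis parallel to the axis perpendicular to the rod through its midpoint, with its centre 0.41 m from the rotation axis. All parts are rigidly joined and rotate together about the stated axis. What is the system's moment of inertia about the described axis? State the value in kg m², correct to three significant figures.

Solid sphere: I_cm = (2/5)MR² = (2/5)(3.3)(0.47)² = 0.29159 kg m²; centre at d = 0.45 m, so I = I_cm + Md² gives I = 0.29159 + (3.3)(0.45)² = 0.95984 kg m².
Point mass: I_cm = 0; centre at d = 0.88 m, so I = I_cm + Md² gives I = 0 + (1.9)(0.88)² = 1.4714 kg m².
Rectangular plate: I_cm = (1/12)Mb² = (1/12)(2.7)(0.47)² = 0.049702 kg m²; centre at d = 0.14 m, so I = I_cm + Md² gives I = 0.049702 + (2.7)(0.14)² = 0.10262 kg m².
Thin rod: I_cm = (1/12)ML² = (1/12)(2)(0.21)² = 0.00735 kg m²; centre at d = 0.41 m, so I = I_cm + Md² gives I = 0.00735 + (2)(0.41)² = 0.34355 kg m².
Total I = 0.95984 + 1.4714 + 0.10262 + 0.34355 = 2.8774 kg m².

2.88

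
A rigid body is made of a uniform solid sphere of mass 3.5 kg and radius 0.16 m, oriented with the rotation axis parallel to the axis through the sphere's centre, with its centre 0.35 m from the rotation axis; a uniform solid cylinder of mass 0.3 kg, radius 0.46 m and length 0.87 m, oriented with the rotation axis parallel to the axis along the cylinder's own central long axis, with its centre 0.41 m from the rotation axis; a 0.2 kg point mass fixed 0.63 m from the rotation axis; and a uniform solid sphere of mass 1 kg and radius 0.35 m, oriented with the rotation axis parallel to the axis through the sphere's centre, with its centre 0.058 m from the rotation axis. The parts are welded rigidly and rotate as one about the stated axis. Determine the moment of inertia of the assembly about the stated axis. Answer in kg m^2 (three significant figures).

Solid sphere: I_cm = (2/5)MR² = (2/5)(3.5)(0.16)² = 0.03584 kg m^2; centre at d = 0.35 m, so the parallel axis theorem gives I = 0.03584 + (3.5)(0.35)² = 0.46459 kg m^2.
Solid cylinder: I_cm = (1/2)MR² = (1/2)(0.3)(0.46)² = 0.03174 kg m^2; centre at d = 0.41 m, so the parallel axis theorem gives I = 0.03174 + (0.3)(0.41)² = 0.08217 kg m^2.
Point mass: I_cm = 0; centre at d = 0.63 m, so the parallel axis theorem gives I = 0 + (0.2)(0.63)² = 0.07938 kg m^2.
Solid sphere: I_cm = (2/5)MR² = (2/5)(1)(0.35)² = 0.049 kg m^2; centre at d = 0.058 m, so the parallel axis theorem gives I = 0.049 + (1)(0.058)² = 0.052364 kg m^2.
Total I = 0.46459 + 0.08217 + 0.07938 + 0.052364 = 0.6785 kg m^2.

0.679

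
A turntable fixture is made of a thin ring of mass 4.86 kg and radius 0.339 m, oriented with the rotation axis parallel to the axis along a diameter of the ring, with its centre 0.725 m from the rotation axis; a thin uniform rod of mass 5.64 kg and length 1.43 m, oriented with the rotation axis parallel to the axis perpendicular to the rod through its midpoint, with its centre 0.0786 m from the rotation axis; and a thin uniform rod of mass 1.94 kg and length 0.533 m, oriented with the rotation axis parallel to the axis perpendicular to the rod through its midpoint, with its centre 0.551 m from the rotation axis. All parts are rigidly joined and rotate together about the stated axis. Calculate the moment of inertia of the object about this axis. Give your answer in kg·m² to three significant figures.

4.46

Thin ring: I_cm = (1/2)MR² = (1/2)(4.86)(0.339)² = 0.27926 kg·m²; centre at d = 0.725 m, so the parallel axis theorem gives I = 0.27926 + (4.86)(0.725)² = 2.8338 kg·m².
Thin rod: I_cm = (1/12)ML² = (1/12)(5.64)(1.43)² = 0.9611 kg·m²; centre at d = 0.0786 m, so the parallel axis theorem gives I = 0.9611 + (5.64)(0.0786)² = 0.99595 kg·m².
Thin rod: I_cm = (1/12)ML² = (1/12)(1.94)(0.533)² = 0.045928 kg·m²; centre at d = 0.551 m, so the parallel axis theorem gives I = 0.045928 + (1.94)(0.551)² = 0.63491 kg·m².
Total I = 2.8338 + 0.99595 + 0.63491 = 4.4647 kg·m².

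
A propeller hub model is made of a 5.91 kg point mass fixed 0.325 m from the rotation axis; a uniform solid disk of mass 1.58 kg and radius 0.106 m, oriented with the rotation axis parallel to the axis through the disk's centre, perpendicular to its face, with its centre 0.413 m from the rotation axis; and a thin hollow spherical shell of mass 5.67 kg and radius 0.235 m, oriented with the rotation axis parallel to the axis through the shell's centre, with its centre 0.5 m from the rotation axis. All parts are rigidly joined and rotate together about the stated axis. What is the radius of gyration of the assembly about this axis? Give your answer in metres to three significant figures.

Point mass: I_cm = 0; centre at d = 0.325 m, so the parallel axis theorem gives I = 0 + (5.91)(0.325)² = 0.62424 kg·m².
Solid disk: I_cm = (1/2)MR² = (1/2)(1.58)(0.106)² = 0.0088764 kg·m²; centre at d = 0.413 m, so the parallel axis theorem gives I = 0.0088764 + (1.58)(0.413)² = 0.27838 kg·m².
Spherical shell: I_cm = (2/3)MR² = (2/3)(5.67)(0.235)² = 0.20875 kg·m²; centre at d = 0.5 m, so the parallel axis theorem gives I = 0.20875 + (5.67)(0.5)² = 1.6263 kg·m².
Total I = 2.5289 kg·m²; total mass M = 13.16 kg.
k = √(I/M) = √(2.5289/13.16) = 0.43836 m.

0.438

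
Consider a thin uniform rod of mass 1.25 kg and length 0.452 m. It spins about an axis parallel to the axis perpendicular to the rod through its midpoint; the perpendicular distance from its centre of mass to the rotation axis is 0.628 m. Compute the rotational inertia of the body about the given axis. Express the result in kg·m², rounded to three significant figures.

I_cm = (1/12)ML² = (1/12)(1.25)(0.452)² = 0.021282 kg·m²; centre at d = 0.628 m, so I = I_cm + Md² gives I = 0.021282 + (1.25)(0.628)² = 0.51426 kg·m².

0.514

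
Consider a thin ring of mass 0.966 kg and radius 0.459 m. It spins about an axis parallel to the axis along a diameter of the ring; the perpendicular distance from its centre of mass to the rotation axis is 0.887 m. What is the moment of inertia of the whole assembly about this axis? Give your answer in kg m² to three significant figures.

I_cm = (1/2)MR² = (1/2)(0.966)(0.459)² = 0.10176 kg m²; centre at d = 0.887 m, so the parallel axis theorem gives I = 0.10176 + (0.966)(0.887)² = 0.86178 kg m².

0.862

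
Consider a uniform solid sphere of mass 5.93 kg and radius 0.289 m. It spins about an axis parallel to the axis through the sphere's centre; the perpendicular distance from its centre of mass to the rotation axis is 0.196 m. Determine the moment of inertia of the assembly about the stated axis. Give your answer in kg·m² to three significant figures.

I_cm = (2/5)MR² = (2/5)(5.93)(0.289)² = 0.19811 kg·m²; centre at d = 0.196 m, so I = I_cm + Md² gives I = 0.19811 + (5.93)(0.196)² = 0.42592 kg·m².

0.426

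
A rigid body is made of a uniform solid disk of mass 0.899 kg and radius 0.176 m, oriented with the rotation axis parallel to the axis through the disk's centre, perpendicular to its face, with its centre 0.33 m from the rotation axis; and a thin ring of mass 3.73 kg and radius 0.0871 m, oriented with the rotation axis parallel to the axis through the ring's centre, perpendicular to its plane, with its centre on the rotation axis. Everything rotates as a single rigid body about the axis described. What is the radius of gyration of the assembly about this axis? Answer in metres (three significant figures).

0.174

Solid disk: I_cm = (1/2)MR² = (1/2)(0.899)(0.176)² = 0.013924 kg·m²; centre at d = 0.33 m, so the parallel axis theorem gives I = 0.013924 + (0.899)(0.33)² = 0.11182 kg·m².
Thin ring: I_cm = MR² = (3.73)(0.0871)² = 0.028297 kg·m²; axis through the centre, so I = 0.028297 kg·m².
Total I = 0.14012 kg·m²; total mass M = 4.629 kg.
k = √(I/M) = √(0.14012/4.629) = 0.17398 m.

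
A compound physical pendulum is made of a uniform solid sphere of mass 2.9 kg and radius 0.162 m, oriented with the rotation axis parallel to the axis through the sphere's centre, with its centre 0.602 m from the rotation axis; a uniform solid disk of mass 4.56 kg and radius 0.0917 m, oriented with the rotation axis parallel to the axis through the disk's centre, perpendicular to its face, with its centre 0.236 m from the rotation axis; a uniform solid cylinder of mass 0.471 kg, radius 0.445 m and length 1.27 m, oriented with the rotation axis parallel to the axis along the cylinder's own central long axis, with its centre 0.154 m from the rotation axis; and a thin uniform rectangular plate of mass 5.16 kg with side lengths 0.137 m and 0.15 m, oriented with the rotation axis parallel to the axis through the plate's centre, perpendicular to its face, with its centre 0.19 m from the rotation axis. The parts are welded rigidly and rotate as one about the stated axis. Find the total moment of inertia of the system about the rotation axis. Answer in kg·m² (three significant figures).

1.62

Solid sphere: I_cm = (2/5)MR² = (2/5)(2.9)(0.162)² = 0.030443 kg·m²; centre at d = 0.602 m, so I = I_cm + Md² gives I = 0.030443 + (2.9)(0.602)² = 1.0814 kg·m².
Solid disk: I_cm = (1/2)MR² = (1/2)(4.56)(0.0917)² = 0.019172 kg·m²; centre at d = 0.236 m, so I = I_cm + Md² gives I = 0.019172 + (4.56)(0.236)² = 0.27315 kg·m².
Solid cylinder: I_cm = (1/2)MR² = (1/2)(0.471)(0.445)² = 0.046635 kg·m²; centre at d = 0.154 m, so I = I_cm + Md² gives I = 0.046635 + (0.471)(0.154)² = 0.057805 kg·m².
Rectangular plate: I_cm = (1/12)M(a²+b²) = (1/12)(5.16)[(0.137)² + (0.15)²] = 0.017746 kg·m²; centre at d = 0.19 m, so I = I_cm + Md² gives I = 0.017746 + (5.16)(0.19)² = 0.20402 kg·m².
Total I = 1.0814 + 0.27315 + 0.057805 + 0.20402 = 1.6164 kg·m².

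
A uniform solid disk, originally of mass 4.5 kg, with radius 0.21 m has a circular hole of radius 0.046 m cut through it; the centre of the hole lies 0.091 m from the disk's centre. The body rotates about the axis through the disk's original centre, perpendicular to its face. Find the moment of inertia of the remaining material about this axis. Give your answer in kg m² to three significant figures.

0.0972

Unpierced body about its centre: I₀ = (1/2)MR² = (1/2)(4.5)(0.21)² = 0.099225 kg m².
The removed disk has mass m = M·(r/R)² = (4.5)(0.046/0.21)² = 0.21592 kg (same uniform areal density).
Its moment of inertia about the rotation axis (parallel-axis theorem): I_hole = (1/2)mr² + md² = (1/2)(0.21592)(0.046)² + (0.21592)(0.091)² = 0.0020165 kg m².
Treating the hole as negative mass, I = I₀ − I_hole = 0.099225 − 0.0020165 = 0.097209 kg m².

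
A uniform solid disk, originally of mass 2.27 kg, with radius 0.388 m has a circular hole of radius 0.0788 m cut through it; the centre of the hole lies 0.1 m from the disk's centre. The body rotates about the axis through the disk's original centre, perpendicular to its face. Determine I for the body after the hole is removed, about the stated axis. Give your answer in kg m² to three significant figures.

0.170

Unpierced body about its centre: I₀ = (1/2)MR² = (1/2)(2.27)(0.388)² = 0.17087 kg m².
The removed disk has mass m = M·(r/R)² = (2.27)(0.0788/0.388)² = 0.09363 kg (same uniform areal density).
Its moment of inertia about the rotation axis (parallel-axis theorem): I_hole = (1/2)mr² + md² = (1/2)(0.09363)(0.0788)² + (0.09363)(0.1)² = 0.001227 kg m².
Treating the hole as negative mass, I = I₀ − I_hole = 0.17087 − 0.001227 = 0.16964 kg m².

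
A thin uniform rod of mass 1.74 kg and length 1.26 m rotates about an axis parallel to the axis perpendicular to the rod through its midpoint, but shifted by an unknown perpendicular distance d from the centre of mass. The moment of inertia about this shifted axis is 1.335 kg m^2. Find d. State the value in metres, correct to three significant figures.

0.797

About the centre-of-mass axis, I_cm = (1/12)ML² = (1/12)(1.74)(1.26)² = 0.2302 kg m^2.
Parallel axis theorem: I = I_cm + Md², so Md² = 1.335 − 0.2302 = 1.1048 kg m^2.
d = √(1.1048 / 1.74) = 0.79683 m.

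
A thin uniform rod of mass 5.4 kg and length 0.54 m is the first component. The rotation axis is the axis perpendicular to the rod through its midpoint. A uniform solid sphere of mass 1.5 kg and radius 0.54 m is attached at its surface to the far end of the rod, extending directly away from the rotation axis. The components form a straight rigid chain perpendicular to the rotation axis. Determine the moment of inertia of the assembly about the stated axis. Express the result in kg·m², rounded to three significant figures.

1.29

Thin rod: I_cm = (1/12)ML² = (1/12)(5.4)(0.54)² = 0.13122 kg·m²; axis through the centre, so I = 0.13122 kg·m².
Solid sphere: I_cm = (2/5)MR² = (2/5)(1.5)(0.54)² = 0.17496 kg·m²; centre at d = 0.27 + 0.54 = 0.81 m, so the parallel axis theorem gives I = 0.17496 + (1.5)(0.81)² = 1.1591 kg·m².
Total I = 0.13122 + 1.1591 = 1.2903 kg·m².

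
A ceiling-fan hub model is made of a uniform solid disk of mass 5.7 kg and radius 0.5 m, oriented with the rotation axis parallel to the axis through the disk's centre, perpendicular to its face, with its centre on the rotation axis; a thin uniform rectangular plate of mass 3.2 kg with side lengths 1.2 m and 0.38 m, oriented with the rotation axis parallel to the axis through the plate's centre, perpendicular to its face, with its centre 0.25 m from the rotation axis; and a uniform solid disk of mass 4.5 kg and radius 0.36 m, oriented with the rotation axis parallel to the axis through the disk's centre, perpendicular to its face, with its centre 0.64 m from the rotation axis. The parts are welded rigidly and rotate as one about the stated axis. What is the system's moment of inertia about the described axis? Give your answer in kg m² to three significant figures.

Solid disk: I_cm = (1/2)MR² = (1/2)(5.7)(0.5)² = 0.7125 kg m²; axis through the centre, so I = 0.7125 kg m².
Rectangular plate: I_cm = (1/12)M(a²+b²) = (1/12)(3.2)[(1.2)² + (0.38)²] = 0.42251 kg m²; centre at d = 0.25 m, so the parallel axis theorem gives I = 0.42251 + (3.2)(0.25)² = 0.62251 kg m².
Solid disk: I_cm = (1/2)MR² = (1/2)(4.5)(0.36)² = 0.2916 kg m²; centre at d = 0.64 m, so the parallel axis theorem gives I = 0.2916 + (4.5)(0.64)² = 2.1348 kg m².
Total I = 0.7125 + 0.62251 + 2.1348 = 3.4698 kg m².

3.47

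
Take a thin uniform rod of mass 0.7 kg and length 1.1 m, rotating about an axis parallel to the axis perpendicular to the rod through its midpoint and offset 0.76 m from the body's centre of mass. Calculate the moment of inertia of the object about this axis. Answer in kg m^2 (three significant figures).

0.475

I_cm = (1/12)ML² = (1/12)(0.7)(1.1)² = 0.070583 kg m^2; centre at d = 0.76 m, so the parallel axis theorem gives I = 0.070583 + (0.7)(0.76)² = 0.4749 kg m^2.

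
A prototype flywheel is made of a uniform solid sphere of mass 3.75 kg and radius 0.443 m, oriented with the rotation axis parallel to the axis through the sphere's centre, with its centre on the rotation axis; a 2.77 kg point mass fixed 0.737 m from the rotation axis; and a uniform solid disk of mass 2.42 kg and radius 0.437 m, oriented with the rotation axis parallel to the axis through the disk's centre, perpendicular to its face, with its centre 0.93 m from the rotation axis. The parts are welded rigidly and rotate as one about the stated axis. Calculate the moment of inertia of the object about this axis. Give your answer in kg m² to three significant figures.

Solid sphere: I_cm = (2/5)MR² = (2/5)(3.75)(0.443)² = 0.29437 kg m²; axis through the centre, so I = 0.29437 kg m².
Point mass: I_cm = 0; centre at d = 0.737 m, so the parallel axis theorem gives I = 0 + (2.77)(0.737)² = 1.5046 kg m².
Solid disk: I_cm = (1/2)MR² = (1/2)(2.42)(0.437)² = 0.23107 kg m²; centre at d = 0.93 m, so the parallel axis theorem gives I = 0.23107 + (2.42)(0.93)² = 2.3241 kg m².
Total I = 0.29437 + 1.5046 + 2.3241 = 4.1231 kg m².

4.12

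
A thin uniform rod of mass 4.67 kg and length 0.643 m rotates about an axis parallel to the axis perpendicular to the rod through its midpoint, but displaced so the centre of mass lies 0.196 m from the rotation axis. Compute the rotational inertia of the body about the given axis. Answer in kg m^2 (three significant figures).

0.340

I_cm = (1/12)ML² = (1/12)(4.67)(0.643)² = 0.1609 kg m^2; centre at d = 0.196 m, so I = I_cm + Md² gives I = 0.1609 + (4.67)(0.196)² = 0.3403 kg m^2.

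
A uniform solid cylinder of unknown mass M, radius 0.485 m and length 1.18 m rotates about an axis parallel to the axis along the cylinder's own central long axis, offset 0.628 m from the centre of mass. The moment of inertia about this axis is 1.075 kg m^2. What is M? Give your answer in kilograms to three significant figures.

2.10

I = I_cm + Md² = (1/2)MR² + Md² = M·[0.5·(0.485)² + (0.628)²] = M·0.512.
So M = 1.075 / 0.512 = 2.0996 kg.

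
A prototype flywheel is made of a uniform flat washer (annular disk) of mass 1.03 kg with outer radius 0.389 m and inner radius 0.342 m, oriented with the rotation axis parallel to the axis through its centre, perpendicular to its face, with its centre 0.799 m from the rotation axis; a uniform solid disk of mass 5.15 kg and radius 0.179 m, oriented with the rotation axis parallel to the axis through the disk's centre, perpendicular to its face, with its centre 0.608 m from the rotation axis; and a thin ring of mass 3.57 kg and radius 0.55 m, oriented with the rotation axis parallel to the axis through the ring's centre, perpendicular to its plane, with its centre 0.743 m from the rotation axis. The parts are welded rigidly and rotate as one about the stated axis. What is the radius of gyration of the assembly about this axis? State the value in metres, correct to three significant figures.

0.773

Annular disk: I_cm = (1/2)M(R²+r²) = (1/2)(1.03)[(0.389)² + (0.342)²] = 0.13817 kg m²; centre at d = 0.799 m, so the parallel axis theorem gives I = 0.13817 + (1.03)(0.799)² = 0.79572 kg m².
Solid disk: I_cm = (1/2)MR² = (1/2)(5.15)(0.179)² = 0.082506 kg m²; centre at d = 0.608 m, so the parallel axis theorem gives I = 0.082506 + (5.15)(0.608)² = 1.9863 kg m².
Thin ring: I_cm = MR² = (3.57)(0.55)² = 1.0799 kg m²; centre at d = 0.743 m, so the parallel axis theorem gives I = 1.0799 + (3.57)(0.743)² = 3.0507 kg m².
Total I = 5.8327 kg m²; total mass M = 9.75 kg.
k = √(I/M) = √(5.8327/9.75) = 0.77345 m.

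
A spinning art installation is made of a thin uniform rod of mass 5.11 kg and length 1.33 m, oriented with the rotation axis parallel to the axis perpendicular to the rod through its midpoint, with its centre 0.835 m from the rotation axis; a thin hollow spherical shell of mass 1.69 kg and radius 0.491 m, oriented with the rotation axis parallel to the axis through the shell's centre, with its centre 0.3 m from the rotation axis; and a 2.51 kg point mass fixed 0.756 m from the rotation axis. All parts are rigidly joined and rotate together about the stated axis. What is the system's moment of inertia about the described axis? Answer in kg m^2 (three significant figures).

6.17

Thin rod: I_cm = (1/12)ML² = (1/12)(5.11)(1.33)² = 0.75326 kg m^2; centre at d = 0.835 m, so the parallel axis theorem gives I = 0.75326 + (5.11)(0.835)² = 4.3161 kg m^2.
Spherical shell: I_cm = (2/3)MR² = (2/3)(1.69)(0.491)² = 0.27162 kg m^2; centre at d = 0.3 m, so the parallel axis theorem gives I = 0.27162 + (1.69)(0.3)² = 0.42372 kg m^2.
Point mass: I_cm = 0; centre at d = 0.756 m, so the parallel axis theorem gives I = 0 + (2.51)(0.756)² = 1.4346 kg m^2.
Total I = 4.3161 + 0.42372 + 1.4346 = 6.1743 kg m^2.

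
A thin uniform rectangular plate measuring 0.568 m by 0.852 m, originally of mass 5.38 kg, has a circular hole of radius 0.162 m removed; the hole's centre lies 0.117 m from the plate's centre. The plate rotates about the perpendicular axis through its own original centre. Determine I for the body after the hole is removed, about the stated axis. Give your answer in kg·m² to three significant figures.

0.446

Unpierced body about its centre: I₀ = (1/12)M(a²+b²) = (1/12)(5.38)[(0.568)² + (0.852)²] = 0.47009 kg·m².
The removed disk has mass m = M·πr²/(ab) = (5.38)·π(0.162)²/(0.568·0.852) = 0.91659 kg (same uniform areal density).
Its moment of inertia about the rotation axis (parallel-axis theorem): I_hole = (1/2)mr² + md² = (1/2)(0.91659)(0.162)² + (0.91659)(0.117)² = 0.024575 kg·m².
Treating the hole as negative mass, I = I₀ − I_hole = 0.47009 − 0.024575 = 0.44552 kg·m².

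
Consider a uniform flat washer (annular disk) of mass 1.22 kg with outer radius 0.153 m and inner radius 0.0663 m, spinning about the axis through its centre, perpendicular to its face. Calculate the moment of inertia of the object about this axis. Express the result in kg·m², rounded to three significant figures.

I_cm = (1/2)M(R²+r²) = (1/2)(1.22)[(0.153)² + (0.0663)²] = 0.016961 kg·m²; axis through the centre, so I = 0.016961 kg·m².

0.0170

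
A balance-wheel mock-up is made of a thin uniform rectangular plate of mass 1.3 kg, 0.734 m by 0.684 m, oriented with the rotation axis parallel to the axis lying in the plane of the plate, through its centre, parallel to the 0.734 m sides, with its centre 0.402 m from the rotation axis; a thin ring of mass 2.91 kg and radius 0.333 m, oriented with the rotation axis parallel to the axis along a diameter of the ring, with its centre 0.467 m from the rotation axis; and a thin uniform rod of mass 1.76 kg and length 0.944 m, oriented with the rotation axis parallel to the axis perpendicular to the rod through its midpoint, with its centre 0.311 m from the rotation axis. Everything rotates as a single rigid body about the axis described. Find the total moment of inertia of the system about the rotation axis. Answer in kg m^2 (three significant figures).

Rectangular plate: I_cm = (1/12)Mb² = (1/12)(1.3)(0.684)² = 0.050684 kg m^2; centre at d = 0.402 m, so I = I_cm + Md² gives I = 0.050684 + (1.3)(0.402)² = 0.26077 kg m^2.
Thin ring: I_cm = (1/2)MR² = (1/2)(2.91)(0.333)² = 0.16134 kg m^2; centre at d = 0.467 m, so I = I_cm + Md² gives I = 0.16134 + (2.91)(0.467)² = 0.79598 kg m^2.
Thin rod: I_cm = (1/12)ML² = (1/12)(1.76)(0.944)² = 0.1307 kg m^2; centre at d = 0.311 m, so I = I_cm + Md² gives I = 0.1307 + (1.76)(0.311)² = 0.30093 kg m^2.
Total I = 0.26077 + 0.79598 + 0.30093 = 1.3577 kg m^2.

1.36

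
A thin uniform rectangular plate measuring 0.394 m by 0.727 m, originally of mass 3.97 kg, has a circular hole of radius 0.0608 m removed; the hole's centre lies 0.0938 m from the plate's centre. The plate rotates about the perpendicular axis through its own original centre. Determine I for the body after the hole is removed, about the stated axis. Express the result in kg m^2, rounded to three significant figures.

Unpierced body about its centre: I₀ = (1/12)M(a²+b²) = (1/12)(3.97)[(0.394)² + (0.727)²] = 0.22621 kg m^2.
The removed disk has mass m = M·πr²/(ab) = (3.97)·π(0.0608)²/(0.394·0.727) = 0.16096 kg (same uniform areal density).
Its moment of inertia about the rotation axis (parallel-axis theorem): I_hole = (1/2)mr² + md² = (1/2)(0.16096)(0.0608)² + (0.16096)(0.0938)² = 0.0017137 kg m^2.
Treating the hole as negative mass, I = I₀ − I_hole = 0.22621 − 0.0017137 = 0.2245 kg m^2.

0.224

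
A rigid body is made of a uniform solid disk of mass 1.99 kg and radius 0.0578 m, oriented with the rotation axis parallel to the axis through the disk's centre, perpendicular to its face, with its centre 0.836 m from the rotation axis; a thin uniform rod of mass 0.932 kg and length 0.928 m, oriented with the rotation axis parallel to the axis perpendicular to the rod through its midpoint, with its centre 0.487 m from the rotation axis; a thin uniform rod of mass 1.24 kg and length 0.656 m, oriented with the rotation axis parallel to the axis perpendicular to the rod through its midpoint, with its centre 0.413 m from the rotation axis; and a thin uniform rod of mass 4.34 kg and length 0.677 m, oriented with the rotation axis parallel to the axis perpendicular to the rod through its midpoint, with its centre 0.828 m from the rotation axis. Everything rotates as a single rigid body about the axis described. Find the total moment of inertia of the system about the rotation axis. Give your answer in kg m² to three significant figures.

Solid disk: I_cm = (1/2)MR² = (1/2)(1.99)(0.0578)² = 0.0033241 kg m²; centre at d = 0.836 m, so the parallel axis theorem gives I = 0.0033241 + (1.99)(0.836)² = 1.3941 kg m².
Thin rod: I_cm = (1/12)ML² = (1/12)(0.932)(0.928)² = 0.066885 kg m²; centre at d = 0.487 m, so the parallel axis theorem gives I = 0.066885 + (0.932)(0.487)² = 0.28793 kg m².
Thin rod: I_cm = (1/12)ML² = (1/12)(1.24)(0.656)² = 0.044468 kg m²; centre at d = 0.413 m, so the parallel axis theorem gives I = 0.044468 + (1.24)(0.413)² = 0.25597 kg m².
Thin rod: I_cm = (1/12)ML² = (1/12)(4.34)(0.677)² = 0.16576 kg m²; centre at d = 0.828 m, so the parallel axis theorem gives I = 0.16576 + (4.34)(0.828)² = 3.1412 kg m².
Total I = 1.3941 + 0.28793 + 0.25597 + 3.1412 = 5.0792 kg m².

5.08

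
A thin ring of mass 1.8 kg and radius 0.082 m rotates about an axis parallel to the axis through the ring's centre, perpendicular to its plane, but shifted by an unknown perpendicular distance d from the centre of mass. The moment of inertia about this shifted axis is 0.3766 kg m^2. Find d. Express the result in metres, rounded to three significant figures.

About the centre-of-mass axis, I_cm = MR² = (1.8)(0.082)² = 0.012103 kg m^2.
Parallel axis theorem: I = I_cm + Md², so Md² = 0.3766 − 0.012103 = 0.3645 kg m^2.
d = √(0.3645 / 1.8) = 0.45 m.

0.450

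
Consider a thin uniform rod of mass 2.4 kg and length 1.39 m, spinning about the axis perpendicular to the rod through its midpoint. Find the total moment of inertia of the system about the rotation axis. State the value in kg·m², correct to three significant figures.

0.386

I_cm = (1/12)ML² = (1/12)(2.4)(1.39)² = 0.38642 kg·m²; axis through the centre, so I = 0.38642 kg·m².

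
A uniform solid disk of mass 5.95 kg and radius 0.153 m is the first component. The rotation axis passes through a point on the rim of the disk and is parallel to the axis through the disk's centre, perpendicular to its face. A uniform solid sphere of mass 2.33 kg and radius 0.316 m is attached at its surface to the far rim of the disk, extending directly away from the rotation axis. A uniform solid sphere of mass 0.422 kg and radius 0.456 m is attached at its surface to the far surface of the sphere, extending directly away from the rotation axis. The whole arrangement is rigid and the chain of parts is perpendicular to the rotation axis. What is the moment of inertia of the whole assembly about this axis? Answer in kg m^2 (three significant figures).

Solid disk: I_cm = (1/2)MR² = (1/2)(5.95)(0.153)² = 0.069642 kg m^2; centre at d = 0.153 m, so the parallel axis theorem gives I = 0.069642 + (5.95)(0.153)² = 0.20893 kg m^2.
Solid sphere: I_cm = (2/5)MR² = (2/5)(2.33)(0.316)² = 0.093066 kg m^2; centre at d = 0.153 + 0.153 + 0.316 = 0.622 m, so the parallel axis theorem gives I = 0.093066 + (2.33)(0.622)² = 0.99451 kg m^2.
Solid sphere: I_cm = (2/5)MR² = (2/5)(0.422)(0.456)² = 0.0351 kg m^2; centre at d = 0.153 + 0.153 + 0.316 + 0.316 + 0.456 = 1.394 m, so the parallel axis theorem gives I = 0.0351 + (0.422)(1.394)² = 0.85515 kg m^2.
Total I = 0.20893 + 0.99451 + 0.85515 = 2.0586 kg m^2.

2.06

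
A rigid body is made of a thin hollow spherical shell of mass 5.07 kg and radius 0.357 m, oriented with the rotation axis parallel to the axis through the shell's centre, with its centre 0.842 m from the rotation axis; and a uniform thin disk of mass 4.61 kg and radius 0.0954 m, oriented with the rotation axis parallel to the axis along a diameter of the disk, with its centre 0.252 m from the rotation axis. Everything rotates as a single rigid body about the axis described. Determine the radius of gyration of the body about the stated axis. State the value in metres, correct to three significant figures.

0.669

Spherical shell: I_cm = (2/3)MR² = (2/3)(5.07)(0.357)² = 0.43078 kg m²; centre at d = 0.842 m, so I = I_cm + Md² gives I = 0.43078 + (5.07)(0.842)² = 4.0252 kg m².
Thin disk: I_cm = (1/4)MR² = (1/4)(4.61)(0.0954)² = 0.010489 kg m²; centre at d = 0.252 m, so I = I_cm + Md² gives I = 0.010489 + (4.61)(0.252)² = 0.30324 kg m².
Total I = 4.3285 kg m²; total mass M = 9.68 kg.
k = √(I/M) = √(4.3285/9.68) = 0.6687 m.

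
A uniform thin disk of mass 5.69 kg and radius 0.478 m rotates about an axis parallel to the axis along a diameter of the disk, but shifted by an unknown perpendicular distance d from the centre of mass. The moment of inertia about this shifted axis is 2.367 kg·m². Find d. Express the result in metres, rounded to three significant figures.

About the centre-of-mass axis, I_cm = (1/4)MR² = (1/4)(5.69)(0.478)² = 0.32502 kg·m².
Parallel axis theorem: I = I_cm + Md², so Md² = 2.367 − 0.32502 = 2.042 kg·m².
d = √(2.042 / 5.69) = 0.59906 m.

0.599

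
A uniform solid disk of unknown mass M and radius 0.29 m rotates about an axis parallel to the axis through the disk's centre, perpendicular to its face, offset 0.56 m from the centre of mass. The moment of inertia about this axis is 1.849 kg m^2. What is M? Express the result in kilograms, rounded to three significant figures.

I = I_cm + Md² = (1/2)MR² + Md² = M·[0.5·(0.29)² + (0.56)²] = M·0.35565.
So M = 1.849 / 0.35565 = 5.1989 kg.

5.20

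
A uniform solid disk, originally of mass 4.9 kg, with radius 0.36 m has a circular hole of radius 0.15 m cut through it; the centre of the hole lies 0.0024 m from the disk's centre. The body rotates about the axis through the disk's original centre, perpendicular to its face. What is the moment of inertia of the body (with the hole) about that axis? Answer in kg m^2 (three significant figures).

Unpierced body about its centre: I₀ = (1/2)MR² = (1/2)(4.9)(0.36)² = 0.31752 kg m^2.
The removed disk has mass m = M·(r/R)² = (4.9)(0.15/0.36)² = 0.85069 kg (same uniform areal density).
Its moment of inertia about the rotation axis (parallel-axis theorem): I_hole = (1/2)mr² + md² = (1/2)(0.85069)(0.15)² + (0.85069)(0.0024)² = 0.0095752 kg m^2.
Treating the hole as negative mass, I = I₀ − I_hole = 0.31752 − 0.0095752 = 0.30794 kg m^2.

0.308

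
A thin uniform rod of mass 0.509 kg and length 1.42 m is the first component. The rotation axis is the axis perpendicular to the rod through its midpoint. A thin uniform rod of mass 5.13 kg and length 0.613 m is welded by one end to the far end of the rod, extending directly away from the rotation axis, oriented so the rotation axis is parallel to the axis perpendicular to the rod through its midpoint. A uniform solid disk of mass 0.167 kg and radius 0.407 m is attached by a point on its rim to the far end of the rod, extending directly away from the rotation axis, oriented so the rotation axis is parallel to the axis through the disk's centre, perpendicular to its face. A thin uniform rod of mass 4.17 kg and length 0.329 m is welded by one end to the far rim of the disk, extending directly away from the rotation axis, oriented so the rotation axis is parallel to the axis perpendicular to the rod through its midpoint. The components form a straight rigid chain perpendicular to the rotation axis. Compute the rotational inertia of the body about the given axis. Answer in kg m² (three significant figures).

Thin rod: I_cm = (1/12)ML² = (1/12)(0.509)(1.42)² = 0.085529 kg m²; axis through the centre, so I = 0.085529 kg m².
Thin rod: I_cm = (1/12)ML² = (1/12)(5.13)(0.613)² = 0.16064 kg m²; centre at d = 0.71 + 0.3065 = 1.0165 m, so I = I_cm + Md² gives I = 0.16064 + (5.13)(1.0165)² = 5.4613 kg m².
Solid disk: I_cm = (1/2)MR² = (1/2)(0.167)(0.407)² = 0.013832 kg m²; centre at d = 0.71 + 0.3065 + 0.3065 + 0.407 = 1.73 m, so I = I_cm + Md² gives I = 0.013832 + (0.167)(1.73)² = 0.51365 kg m².
Thin rod: I_cm = (1/12)ML² = (1/12)(4.17)(0.329)² = 0.037614 kg m²; centre at d = 0.71 + 0.3065 + 0.3065 + 0.407 + 0.407 + 0.1645 = 2.3015 m, so I = I_cm + Md² gives I = 0.037614 + (4.17)(2.3015)² = 22.126 kg m².
Total I = 0.085529 + 5.4613 + 0.51365 + 22.126 = 28.186 kg m².

28.2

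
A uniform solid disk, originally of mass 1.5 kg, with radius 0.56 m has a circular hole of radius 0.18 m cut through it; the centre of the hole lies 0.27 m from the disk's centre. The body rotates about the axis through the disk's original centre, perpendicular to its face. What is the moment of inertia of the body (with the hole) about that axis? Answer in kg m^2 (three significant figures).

Unpierced body about its centre: I₀ = (1/2)MR² = (1/2)(1.5)(0.56)² = 0.2352 kg m^2.
The removed disk has mass m = M·(r/R)² = (1.5)(0.18/0.56)² = 0.15497 kg (same uniform areal density).
Its moment of inertia about the rotation axis (parallel-axis theorem): I_hole = (1/2)mr² + md² = (1/2)(0.15497)(0.18)² + (0.15497)(0.27)² = 0.013808 kg m^2.
Treating the hole as negative mass, I = I₀ − I_hole = 0.2352 − 0.013808 = 0.22139 kg m^2.

0.221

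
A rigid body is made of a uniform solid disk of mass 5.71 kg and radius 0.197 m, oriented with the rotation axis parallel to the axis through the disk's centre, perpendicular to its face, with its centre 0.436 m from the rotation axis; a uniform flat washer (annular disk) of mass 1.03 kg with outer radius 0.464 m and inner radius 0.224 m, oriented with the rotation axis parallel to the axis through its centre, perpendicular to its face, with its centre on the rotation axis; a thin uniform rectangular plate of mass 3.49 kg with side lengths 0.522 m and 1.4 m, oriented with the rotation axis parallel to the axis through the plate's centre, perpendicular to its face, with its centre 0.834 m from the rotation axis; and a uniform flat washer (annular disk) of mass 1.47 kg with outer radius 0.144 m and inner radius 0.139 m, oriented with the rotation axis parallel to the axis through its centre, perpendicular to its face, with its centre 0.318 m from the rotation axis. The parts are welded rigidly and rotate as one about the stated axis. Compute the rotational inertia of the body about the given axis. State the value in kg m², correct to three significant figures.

4.59

Solid disk: I_cm = (1/2)MR² = (1/2)(5.71)(0.197)² = 0.1108 kg m²; centre at d = 0.436 m, so the parallel axis theorem gives I = 0.1108 + (5.71)(0.436)² = 1.1962 kg m².
Annular disk: I_cm = (1/2)M(R²+r²) = (1/2)(1.03)[(0.464)² + (0.224)²] = 0.13672 kg m²; axis through the centre, so I = 0.13672 kg m².
Rectangular plate: I_cm = (1/12)M(a²+b²) = (1/12)(3.49)[(0.522)² + (1.4)²] = 0.64928 kg m²; centre at d = 0.834 m, so the parallel axis theorem gives I = 0.64928 + (3.49)(0.834)² = 3.0768 kg m².
Annular disk: I_cm = (1/2)M(R²+r²) = (1/2)(1.47)[(0.144)² + (0.139)²] = 0.029442 kg m²; centre at d = 0.318 m, so the parallel axis theorem gives I = 0.029442 + (1.47)(0.318)² = 0.17809 kg m².
Total I = 1.1962 + 0.13672 + 3.0768 + 0.17809 = 4.5878 kg m².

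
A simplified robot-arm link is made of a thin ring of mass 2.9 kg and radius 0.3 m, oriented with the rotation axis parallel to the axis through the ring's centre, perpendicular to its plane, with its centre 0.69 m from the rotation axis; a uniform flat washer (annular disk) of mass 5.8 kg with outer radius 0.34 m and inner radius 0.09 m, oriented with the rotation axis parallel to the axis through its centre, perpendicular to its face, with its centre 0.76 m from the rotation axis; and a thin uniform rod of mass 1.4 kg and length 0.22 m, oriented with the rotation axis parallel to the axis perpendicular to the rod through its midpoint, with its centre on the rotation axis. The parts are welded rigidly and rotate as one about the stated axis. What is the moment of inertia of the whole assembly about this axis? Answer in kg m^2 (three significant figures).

Thin ring: I_cm = MR² = (2.9)(0.3)² = 0.261 kg m^2; centre at d = 0.69 m, so the parallel axis theorem gives I = 0.261 + (2.9)(0.69)² = 1.6417 kg m^2.
Annular disk: I_cm = (1/2)M(R²+r²) = (1/2)(5.8)[(0.34)² + (0.09)²] = 0.35873 kg m^2; centre at d = 0.76 m, so the parallel axis theorem gives I = 0.35873 + (5.8)(0.76)² = 3.7088 kg m^2.
Thin rod: I_cm = (1/12)ML² = (1/12)(1.4)(0.22)² = 0.0056467 kg m^2; axis through the centre, so I = 0.0056467 kg m^2.
Total I = 1.6417 + 3.7088 + 0.0056467 = 5.3561 kg m^2.

5.36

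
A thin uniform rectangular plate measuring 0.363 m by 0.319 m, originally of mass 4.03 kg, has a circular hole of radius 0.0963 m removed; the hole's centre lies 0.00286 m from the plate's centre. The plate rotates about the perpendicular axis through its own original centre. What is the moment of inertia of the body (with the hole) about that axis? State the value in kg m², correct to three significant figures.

Unpierced body about its centre: I₀ = (1/12)M(a²+b²) = (1/12)(4.03)[(0.363)² + (0.319)²] = 0.078427 kg m².
The removed disk has mass m = M·πr²/(ab) = (4.03)·π(0.0963)²/(0.363·0.319) = 1.0139 kg (same uniform areal density).
Its moment of inertia about the rotation axis (parallel-axis theorem): I_hole = (1/2)mr² + md² = (1/2)(1.0139)(0.0963)² + (1.0139)(0.00286)² = 0.0047098 kg m².
Treating the hole as negative mass, I = I₀ − I_hole = 0.078427 − 0.0047098 = 0.073717 kg m².

0.0737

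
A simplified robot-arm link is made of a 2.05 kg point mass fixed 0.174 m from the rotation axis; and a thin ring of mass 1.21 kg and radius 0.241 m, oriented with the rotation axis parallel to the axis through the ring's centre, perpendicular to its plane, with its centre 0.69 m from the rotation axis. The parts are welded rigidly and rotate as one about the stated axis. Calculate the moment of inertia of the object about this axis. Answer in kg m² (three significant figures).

Point mass: I_cm = 0; centre at d = 0.174 m, so the parallel axis theorem gives I = 0 + (2.05)(0.174)² = 0.062066 kg m².
Thin ring: I_cm = MR² = (1.21)(0.241)² = 0.070278 kg m²; centre at d = 0.69 m, so the parallel axis theorem gives I = 0.070278 + (1.21)(0.69)² = 0.64636 kg m².
Total I = 0.062066 + 0.64636 = 0.70842 kg m².

0.708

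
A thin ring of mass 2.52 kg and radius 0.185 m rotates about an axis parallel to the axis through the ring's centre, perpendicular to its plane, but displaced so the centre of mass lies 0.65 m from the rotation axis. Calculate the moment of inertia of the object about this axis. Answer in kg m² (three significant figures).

1.15

I_cm = MR² = (2.52)(0.185)² = 0.086247 kg m²; centre at d = 0.65 m, so I = I_cm + Md² gives I = 0.086247 + (2.52)(0.65)² = 1.1509 kg m².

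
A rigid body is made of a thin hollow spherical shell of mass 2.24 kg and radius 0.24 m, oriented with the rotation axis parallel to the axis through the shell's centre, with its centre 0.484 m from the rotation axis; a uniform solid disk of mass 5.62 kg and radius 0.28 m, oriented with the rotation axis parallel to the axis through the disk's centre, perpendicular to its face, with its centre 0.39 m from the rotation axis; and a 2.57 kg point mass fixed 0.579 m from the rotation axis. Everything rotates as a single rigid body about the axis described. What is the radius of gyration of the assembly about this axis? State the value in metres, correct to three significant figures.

0.494

Spherical shell: I_cm = (2/3)MR² = (2/3)(2.24)(0.24)² = 0.086016 kg m²; centre at d = 0.484 m, so I = I_cm + Md² gives I = 0.086016 + (2.24)(0.484)² = 0.61075 kg m².
Solid disk: I_cm = (1/2)MR² = (1/2)(5.62)(0.28)² = 0.2203 kg m²; centre at d = 0.39 m, so I = I_cm + Md² gives I = 0.2203 + (5.62)(0.39)² = 1.0751 kg m².
Point mass: I_cm = 0; centre at d = 0.579 m, so I = I_cm + Md² gives I = 0 + (2.57)(0.579)² = 0.86157 kg m².
Total I = 2.5474 kg m²; total mass M = 10.43 kg.
k = √(I/M) = √(2.5474/10.43) = 0.49421 m.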